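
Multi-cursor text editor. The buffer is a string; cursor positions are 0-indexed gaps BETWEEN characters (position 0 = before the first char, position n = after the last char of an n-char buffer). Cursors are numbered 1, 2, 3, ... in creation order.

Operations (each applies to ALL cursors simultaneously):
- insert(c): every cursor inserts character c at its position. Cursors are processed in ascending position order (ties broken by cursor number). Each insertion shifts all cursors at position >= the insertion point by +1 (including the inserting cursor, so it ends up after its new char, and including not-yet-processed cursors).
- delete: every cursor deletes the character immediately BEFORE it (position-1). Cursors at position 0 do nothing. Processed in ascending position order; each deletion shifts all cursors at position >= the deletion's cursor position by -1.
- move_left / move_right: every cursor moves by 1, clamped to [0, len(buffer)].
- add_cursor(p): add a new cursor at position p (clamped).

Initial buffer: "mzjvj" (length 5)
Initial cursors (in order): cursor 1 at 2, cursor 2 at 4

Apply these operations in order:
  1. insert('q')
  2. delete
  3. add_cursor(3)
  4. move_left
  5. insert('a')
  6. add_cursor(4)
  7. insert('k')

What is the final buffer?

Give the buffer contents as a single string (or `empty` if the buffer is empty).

After op 1 (insert('q')): buffer="mzqjvqj" (len 7), cursors c1@3 c2@6, authorship ..1..2.
After op 2 (delete): buffer="mzjvj" (len 5), cursors c1@2 c2@4, authorship .....
After op 3 (add_cursor(3)): buffer="mzjvj" (len 5), cursors c1@2 c3@3 c2@4, authorship .....
After op 4 (move_left): buffer="mzjvj" (len 5), cursors c1@1 c3@2 c2@3, authorship .....
After op 5 (insert('a')): buffer="mazajavj" (len 8), cursors c1@2 c3@4 c2@6, authorship .1.3.2..
After op 6 (add_cursor(4)): buffer="mazajavj" (len 8), cursors c1@2 c3@4 c4@4 c2@6, authorship .1.3.2..
After op 7 (insert('k')): buffer="makzakkjakvj" (len 12), cursors c1@3 c3@7 c4@7 c2@10, authorship .11.334.22..

Answer: makzakkjakvj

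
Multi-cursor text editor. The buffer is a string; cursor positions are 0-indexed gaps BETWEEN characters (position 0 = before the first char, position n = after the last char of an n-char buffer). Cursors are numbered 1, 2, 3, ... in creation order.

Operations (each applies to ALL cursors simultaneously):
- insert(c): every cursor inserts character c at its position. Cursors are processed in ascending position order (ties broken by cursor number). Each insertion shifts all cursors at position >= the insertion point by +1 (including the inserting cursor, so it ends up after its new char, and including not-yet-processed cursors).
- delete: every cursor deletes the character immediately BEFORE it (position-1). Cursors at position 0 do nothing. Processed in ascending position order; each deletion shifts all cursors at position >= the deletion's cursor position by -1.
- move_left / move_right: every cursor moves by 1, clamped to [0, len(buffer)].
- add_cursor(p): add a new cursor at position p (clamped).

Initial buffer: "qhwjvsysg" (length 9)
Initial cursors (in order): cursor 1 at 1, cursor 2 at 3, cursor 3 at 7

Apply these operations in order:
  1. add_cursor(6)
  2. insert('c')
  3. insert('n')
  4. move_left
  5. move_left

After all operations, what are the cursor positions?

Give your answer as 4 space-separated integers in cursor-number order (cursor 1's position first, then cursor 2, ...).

After op 1 (add_cursor(6)): buffer="qhwjvsysg" (len 9), cursors c1@1 c2@3 c4@6 c3@7, authorship .........
After op 2 (insert('c')): buffer="qchwcjvscycsg" (len 13), cursors c1@2 c2@5 c4@9 c3@11, authorship .1..2...4.3..
After op 3 (insert('n')): buffer="qcnhwcnjvscnycnsg" (len 17), cursors c1@3 c2@7 c4@12 c3@15, authorship .11..22...44.33..
After op 4 (move_left): buffer="qcnhwcnjvscnycnsg" (len 17), cursors c1@2 c2@6 c4@11 c3@14, authorship .11..22...44.33..
After op 5 (move_left): buffer="qcnhwcnjvscnycnsg" (len 17), cursors c1@1 c2@5 c4@10 c3@13, authorship .11..22...44.33..

Answer: 1 5 13 10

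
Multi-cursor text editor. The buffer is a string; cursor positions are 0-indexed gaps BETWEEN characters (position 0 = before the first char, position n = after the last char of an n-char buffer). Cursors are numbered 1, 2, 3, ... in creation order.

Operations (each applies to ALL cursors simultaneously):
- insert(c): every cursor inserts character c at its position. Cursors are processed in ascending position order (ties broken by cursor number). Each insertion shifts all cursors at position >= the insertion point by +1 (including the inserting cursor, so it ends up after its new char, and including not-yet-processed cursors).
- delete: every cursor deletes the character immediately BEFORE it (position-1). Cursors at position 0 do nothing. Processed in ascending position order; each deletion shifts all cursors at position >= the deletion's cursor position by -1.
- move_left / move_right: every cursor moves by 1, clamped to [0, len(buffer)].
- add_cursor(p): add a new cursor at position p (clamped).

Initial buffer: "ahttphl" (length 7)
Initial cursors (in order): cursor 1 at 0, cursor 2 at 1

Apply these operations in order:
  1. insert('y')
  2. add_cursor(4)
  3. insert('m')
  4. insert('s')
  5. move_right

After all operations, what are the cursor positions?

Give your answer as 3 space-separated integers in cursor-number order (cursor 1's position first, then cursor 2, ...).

Answer: 4 8 11

Derivation:
After op 1 (insert('y')): buffer="yayhttphl" (len 9), cursors c1@1 c2@3, authorship 1.2......
After op 2 (add_cursor(4)): buffer="yayhttphl" (len 9), cursors c1@1 c2@3 c3@4, authorship 1.2......
After op 3 (insert('m')): buffer="ymaymhmttphl" (len 12), cursors c1@2 c2@5 c3@7, authorship 11.22.3.....
After op 4 (insert('s')): buffer="ymsaymshmsttphl" (len 15), cursors c1@3 c2@7 c3@10, authorship 111.222.33.....
After op 5 (move_right): buffer="ymsaymshmsttphl" (len 15), cursors c1@4 c2@8 c3@11, authorship 111.222.33.....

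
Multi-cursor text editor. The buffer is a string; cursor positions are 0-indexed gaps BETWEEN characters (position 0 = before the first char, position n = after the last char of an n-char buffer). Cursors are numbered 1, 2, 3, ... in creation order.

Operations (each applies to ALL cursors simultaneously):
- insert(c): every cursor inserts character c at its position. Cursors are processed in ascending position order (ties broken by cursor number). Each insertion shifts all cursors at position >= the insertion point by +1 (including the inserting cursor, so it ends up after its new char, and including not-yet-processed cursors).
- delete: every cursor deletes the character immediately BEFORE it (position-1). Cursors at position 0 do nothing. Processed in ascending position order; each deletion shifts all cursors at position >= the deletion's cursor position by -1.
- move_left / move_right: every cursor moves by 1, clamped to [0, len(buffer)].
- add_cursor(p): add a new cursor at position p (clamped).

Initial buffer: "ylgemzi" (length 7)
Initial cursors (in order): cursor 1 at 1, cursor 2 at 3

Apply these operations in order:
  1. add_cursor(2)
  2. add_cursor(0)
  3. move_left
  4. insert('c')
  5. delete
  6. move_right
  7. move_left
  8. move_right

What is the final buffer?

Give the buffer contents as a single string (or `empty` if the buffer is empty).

After op 1 (add_cursor(2)): buffer="ylgemzi" (len 7), cursors c1@1 c3@2 c2@3, authorship .......
After op 2 (add_cursor(0)): buffer="ylgemzi" (len 7), cursors c4@0 c1@1 c3@2 c2@3, authorship .......
After op 3 (move_left): buffer="ylgemzi" (len 7), cursors c1@0 c4@0 c3@1 c2@2, authorship .......
After op 4 (insert('c')): buffer="ccyclcgemzi" (len 11), cursors c1@2 c4@2 c3@4 c2@6, authorship 14.3.2.....
After op 5 (delete): buffer="ylgemzi" (len 7), cursors c1@0 c4@0 c3@1 c2@2, authorship .......
After op 6 (move_right): buffer="ylgemzi" (len 7), cursors c1@1 c4@1 c3@2 c2@3, authorship .......
After op 7 (move_left): buffer="ylgemzi" (len 7), cursors c1@0 c4@0 c3@1 c2@2, authorship .......
After op 8 (move_right): buffer="ylgemzi" (len 7), cursors c1@1 c4@1 c3@2 c2@3, authorship .......

Answer: ylgemzi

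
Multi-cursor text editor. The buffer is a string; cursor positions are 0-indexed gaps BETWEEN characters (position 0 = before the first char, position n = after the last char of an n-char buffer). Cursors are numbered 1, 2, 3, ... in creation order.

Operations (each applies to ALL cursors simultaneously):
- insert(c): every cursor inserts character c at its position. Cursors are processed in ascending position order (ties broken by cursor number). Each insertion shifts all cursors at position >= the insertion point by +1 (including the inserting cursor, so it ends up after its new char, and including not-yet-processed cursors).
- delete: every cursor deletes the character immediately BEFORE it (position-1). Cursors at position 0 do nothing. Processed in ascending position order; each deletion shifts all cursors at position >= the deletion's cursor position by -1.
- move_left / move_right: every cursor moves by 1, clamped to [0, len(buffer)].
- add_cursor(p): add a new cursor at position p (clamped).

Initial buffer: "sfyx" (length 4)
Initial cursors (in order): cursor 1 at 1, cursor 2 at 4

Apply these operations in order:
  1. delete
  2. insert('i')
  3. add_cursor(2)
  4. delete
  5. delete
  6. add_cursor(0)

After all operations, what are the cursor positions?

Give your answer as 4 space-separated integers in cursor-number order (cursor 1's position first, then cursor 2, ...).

Answer: 0 0 0 0

Derivation:
After op 1 (delete): buffer="fy" (len 2), cursors c1@0 c2@2, authorship ..
After op 2 (insert('i')): buffer="ifyi" (len 4), cursors c1@1 c2@4, authorship 1..2
After op 3 (add_cursor(2)): buffer="ifyi" (len 4), cursors c1@1 c3@2 c2@4, authorship 1..2
After op 4 (delete): buffer="y" (len 1), cursors c1@0 c3@0 c2@1, authorship .
After op 5 (delete): buffer="" (len 0), cursors c1@0 c2@0 c3@0, authorship 
After op 6 (add_cursor(0)): buffer="" (len 0), cursors c1@0 c2@0 c3@0 c4@0, authorship 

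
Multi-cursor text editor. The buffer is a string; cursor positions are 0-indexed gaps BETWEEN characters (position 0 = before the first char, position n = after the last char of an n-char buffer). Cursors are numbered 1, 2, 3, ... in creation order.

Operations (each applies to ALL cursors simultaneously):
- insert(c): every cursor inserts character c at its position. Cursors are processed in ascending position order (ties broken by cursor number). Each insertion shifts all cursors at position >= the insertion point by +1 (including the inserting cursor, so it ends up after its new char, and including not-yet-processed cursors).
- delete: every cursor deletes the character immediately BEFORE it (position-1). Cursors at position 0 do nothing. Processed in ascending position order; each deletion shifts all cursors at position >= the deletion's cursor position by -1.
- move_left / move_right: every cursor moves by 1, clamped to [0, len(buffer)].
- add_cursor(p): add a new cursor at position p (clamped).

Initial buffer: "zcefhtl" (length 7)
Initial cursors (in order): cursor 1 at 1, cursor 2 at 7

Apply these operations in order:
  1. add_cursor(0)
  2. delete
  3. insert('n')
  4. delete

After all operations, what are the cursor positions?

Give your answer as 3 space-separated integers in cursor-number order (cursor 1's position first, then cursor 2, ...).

After op 1 (add_cursor(0)): buffer="zcefhtl" (len 7), cursors c3@0 c1@1 c2@7, authorship .......
After op 2 (delete): buffer="cefht" (len 5), cursors c1@0 c3@0 c2@5, authorship .....
After op 3 (insert('n')): buffer="nncefhtn" (len 8), cursors c1@2 c3@2 c2@8, authorship 13.....2
After op 4 (delete): buffer="cefht" (len 5), cursors c1@0 c3@0 c2@5, authorship .....

Answer: 0 5 0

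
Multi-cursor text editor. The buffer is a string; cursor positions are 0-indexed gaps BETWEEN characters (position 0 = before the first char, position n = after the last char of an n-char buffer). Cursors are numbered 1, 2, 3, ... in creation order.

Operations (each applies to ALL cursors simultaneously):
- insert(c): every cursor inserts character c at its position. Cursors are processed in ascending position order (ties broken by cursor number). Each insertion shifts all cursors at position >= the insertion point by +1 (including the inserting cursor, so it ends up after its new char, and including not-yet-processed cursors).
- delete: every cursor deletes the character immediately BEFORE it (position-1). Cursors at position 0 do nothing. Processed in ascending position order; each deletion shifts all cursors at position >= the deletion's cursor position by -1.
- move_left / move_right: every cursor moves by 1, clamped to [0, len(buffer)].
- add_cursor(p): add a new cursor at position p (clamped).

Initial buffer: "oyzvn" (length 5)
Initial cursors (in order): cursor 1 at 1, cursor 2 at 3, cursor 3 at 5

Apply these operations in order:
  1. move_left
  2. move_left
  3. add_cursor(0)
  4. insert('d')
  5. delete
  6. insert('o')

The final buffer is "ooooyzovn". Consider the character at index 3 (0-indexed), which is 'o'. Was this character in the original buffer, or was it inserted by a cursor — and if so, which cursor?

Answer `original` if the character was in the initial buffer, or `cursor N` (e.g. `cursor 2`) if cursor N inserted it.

After op 1 (move_left): buffer="oyzvn" (len 5), cursors c1@0 c2@2 c3@4, authorship .....
After op 2 (move_left): buffer="oyzvn" (len 5), cursors c1@0 c2@1 c3@3, authorship .....
After op 3 (add_cursor(0)): buffer="oyzvn" (len 5), cursors c1@0 c4@0 c2@1 c3@3, authorship .....
After op 4 (insert('d')): buffer="ddodyzdvn" (len 9), cursors c1@2 c4@2 c2@4 c3@7, authorship 14.2..3..
After op 5 (delete): buffer="oyzvn" (len 5), cursors c1@0 c4@0 c2@1 c3@3, authorship .....
After op 6 (insert('o')): buffer="ooooyzovn" (len 9), cursors c1@2 c4@2 c2@4 c3@7, authorship 14.2..3..
Authorship (.=original, N=cursor N): 1 4 . 2 . . 3 . .
Index 3: author = 2

Answer: cursor 2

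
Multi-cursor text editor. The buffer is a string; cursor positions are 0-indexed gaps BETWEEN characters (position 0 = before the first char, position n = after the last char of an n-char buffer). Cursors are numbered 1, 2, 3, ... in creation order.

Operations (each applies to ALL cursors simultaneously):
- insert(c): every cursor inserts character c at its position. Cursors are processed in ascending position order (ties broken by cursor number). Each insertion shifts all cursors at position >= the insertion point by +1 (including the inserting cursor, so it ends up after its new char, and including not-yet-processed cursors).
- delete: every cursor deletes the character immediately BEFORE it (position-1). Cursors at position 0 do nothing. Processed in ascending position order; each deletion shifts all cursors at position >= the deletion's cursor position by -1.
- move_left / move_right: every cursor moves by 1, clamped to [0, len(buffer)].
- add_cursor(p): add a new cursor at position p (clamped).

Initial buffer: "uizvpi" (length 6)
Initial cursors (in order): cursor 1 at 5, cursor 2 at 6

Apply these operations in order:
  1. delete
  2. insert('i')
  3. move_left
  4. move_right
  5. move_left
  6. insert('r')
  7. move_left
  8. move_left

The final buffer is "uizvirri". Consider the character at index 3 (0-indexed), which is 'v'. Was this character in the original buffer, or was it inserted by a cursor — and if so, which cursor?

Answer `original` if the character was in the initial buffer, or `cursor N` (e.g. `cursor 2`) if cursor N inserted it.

Answer: original

Derivation:
After op 1 (delete): buffer="uizv" (len 4), cursors c1@4 c2@4, authorship ....
After op 2 (insert('i')): buffer="uizvii" (len 6), cursors c1@6 c2@6, authorship ....12
After op 3 (move_left): buffer="uizvii" (len 6), cursors c1@5 c2@5, authorship ....12
After op 4 (move_right): buffer="uizvii" (len 6), cursors c1@6 c2@6, authorship ....12
After op 5 (move_left): buffer="uizvii" (len 6), cursors c1@5 c2@5, authorship ....12
After op 6 (insert('r')): buffer="uizvirri" (len 8), cursors c1@7 c2@7, authorship ....1122
After op 7 (move_left): buffer="uizvirri" (len 8), cursors c1@6 c2@6, authorship ....1122
After op 8 (move_left): buffer="uizvirri" (len 8), cursors c1@5 c2@5, authorship ....1122
Authorship (.=original, N=cursor N): . . . . 1 1 2 2
Index 3: author = original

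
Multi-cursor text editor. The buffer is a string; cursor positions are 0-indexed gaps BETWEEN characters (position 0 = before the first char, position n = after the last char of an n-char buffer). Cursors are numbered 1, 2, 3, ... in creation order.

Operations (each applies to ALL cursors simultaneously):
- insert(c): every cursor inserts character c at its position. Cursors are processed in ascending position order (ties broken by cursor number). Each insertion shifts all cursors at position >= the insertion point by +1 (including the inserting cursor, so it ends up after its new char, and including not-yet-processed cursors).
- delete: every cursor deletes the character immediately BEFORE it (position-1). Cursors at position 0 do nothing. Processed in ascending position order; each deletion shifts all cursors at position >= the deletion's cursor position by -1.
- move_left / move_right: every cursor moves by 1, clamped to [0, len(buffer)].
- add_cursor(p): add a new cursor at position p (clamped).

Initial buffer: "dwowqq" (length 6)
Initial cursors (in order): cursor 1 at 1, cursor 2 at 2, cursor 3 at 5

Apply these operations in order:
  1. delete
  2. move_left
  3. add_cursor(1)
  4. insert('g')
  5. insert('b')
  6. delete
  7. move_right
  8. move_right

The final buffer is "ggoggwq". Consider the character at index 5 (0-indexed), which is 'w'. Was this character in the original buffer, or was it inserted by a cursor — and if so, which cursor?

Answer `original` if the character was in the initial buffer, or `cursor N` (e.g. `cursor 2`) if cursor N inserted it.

Answer: original

Derivation:
After op 1 (delete): buffer="owq" (len 3), cursors c1@0 c2@0 c3@2, authorship ...
After op 2 (move_left): buffer="owq" (len 3), cursors c1@0 c2@0 c3@1, authorship ...
After op 3 (add_cursor(1)): buffer="owq" (len 3), cursors c1@0 c2@0 c3@1 c4@1, authorship ...
After op 4 (insert('g')): buffer="ggoggwq" (len 7), cursors c1@2 c2@2 c3@5 c4@5, authorship 12.34..
After op 5 (insert('b')): buffer="ggbboggbbwq" (len 11), cursors c1@4 c2@4 c3@9 c4@9, authorship 1212.3434..
After op 6 (delete): buffer="ggoggwq" (len 7), cursors c1@2 c2@2 c3@5 c4@5, authorship 12.34..
After op 7 (move_right): buffer="ggoggwq" (len 7), cursors c1@3 c2@3 c3@6 c4@6, authorship 12.34..
After op 8 (move_right): buffer="ggoggwq" (len 7), cursors c1@4 c2@4 c3@7 c4@7, authorship 12.34..
Authorship (.=original, N=cursor N): 1 2 . 3 4 . .
Index 5: author = original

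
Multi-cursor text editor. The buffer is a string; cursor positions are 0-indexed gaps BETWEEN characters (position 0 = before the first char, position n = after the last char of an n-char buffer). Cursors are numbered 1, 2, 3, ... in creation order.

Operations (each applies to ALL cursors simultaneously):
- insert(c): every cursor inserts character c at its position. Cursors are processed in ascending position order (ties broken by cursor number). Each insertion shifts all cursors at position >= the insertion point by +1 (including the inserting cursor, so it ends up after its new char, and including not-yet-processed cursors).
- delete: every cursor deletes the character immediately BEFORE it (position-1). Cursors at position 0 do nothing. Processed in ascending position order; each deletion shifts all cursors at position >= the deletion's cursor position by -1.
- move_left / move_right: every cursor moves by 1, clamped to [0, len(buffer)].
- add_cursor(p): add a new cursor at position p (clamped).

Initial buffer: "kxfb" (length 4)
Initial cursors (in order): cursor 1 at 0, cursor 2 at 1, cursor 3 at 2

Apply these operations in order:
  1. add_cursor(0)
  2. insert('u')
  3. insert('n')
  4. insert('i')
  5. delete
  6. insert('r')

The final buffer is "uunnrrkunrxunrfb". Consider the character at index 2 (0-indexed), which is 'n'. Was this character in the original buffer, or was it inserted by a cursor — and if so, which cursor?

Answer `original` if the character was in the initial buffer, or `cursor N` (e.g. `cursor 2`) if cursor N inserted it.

After op 1 (add_cursor(0)): buffer="kxfb" (len 4), cursors c1@0 c4@0 c2@1 c3@2, authorship ....
After op 2 (insert('u')): buffer="uukuxufb" (len 8), cursors c1@2 c4@2 c2@4 c3@6, authorship 14.2.3..
After op 3 (insert('n')): buffer="uunnkunxunfb" (len 12), cursors c1@4 c4@4 c2@7 c3@10, authorship 1414.22.33..
After op 4 (insert('i')): buffer="uunniikunixunifb" (len 16), cursors c1@6 c4@6 c2@10 c3@14, authorship 141414.222.333..
After op 5 (delete): buffer="uunnkunxunfb" (len 12), cursors c1@4 c4@4 c2@7 c3@10, authorship 1414.22.33..
After op 6 (insert('r')): buffer="uunnrrkunrxunrfb" (len 16), cursors c1@6 c4@6 c2@10 c3@14, authorship 141414.222.333..
Authorship (.=original, N=cursor N): 1 4 1 4 1 4 . 2 2 2 . 3 3 3 . .
Index 2: author = 1

Answer: cursor 1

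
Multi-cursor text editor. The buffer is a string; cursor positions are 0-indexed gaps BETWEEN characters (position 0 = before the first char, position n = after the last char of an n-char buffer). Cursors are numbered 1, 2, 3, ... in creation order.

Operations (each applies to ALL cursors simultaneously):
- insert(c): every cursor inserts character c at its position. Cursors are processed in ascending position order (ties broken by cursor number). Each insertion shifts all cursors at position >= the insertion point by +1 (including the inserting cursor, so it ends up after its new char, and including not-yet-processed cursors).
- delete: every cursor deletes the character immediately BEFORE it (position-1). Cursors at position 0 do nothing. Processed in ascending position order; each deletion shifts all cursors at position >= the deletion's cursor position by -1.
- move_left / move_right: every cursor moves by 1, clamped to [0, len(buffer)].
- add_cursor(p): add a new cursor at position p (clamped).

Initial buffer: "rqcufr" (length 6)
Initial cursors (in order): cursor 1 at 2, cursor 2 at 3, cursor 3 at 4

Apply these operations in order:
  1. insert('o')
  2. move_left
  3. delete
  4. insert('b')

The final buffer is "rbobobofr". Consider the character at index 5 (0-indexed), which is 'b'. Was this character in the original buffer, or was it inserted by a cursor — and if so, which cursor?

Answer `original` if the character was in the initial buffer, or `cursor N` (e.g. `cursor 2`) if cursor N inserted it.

Answer: cursor 3

Derivation:
After op 1 (insert('o')): buffer="rqocouofr" (len 9), cursors c1@3 c2@5 c3@7, authorship ..1.2.3..
After op 2 (move_left): buffer="rqocouofr" (len 9), cursors c1@2 c2@4 c3@6, authorship ..1.2.3..
After op 3 (delete): buffer="rooofr" (len 6), cursors c1@1 c2@2 c3@3, authorship .123..
After op 4 (insert('b')): buffer="rbobobofr" (len 9), cursors c1@2 c2@4 c3@6, authorship .112233..
Authorship (.=original, N=cursor N): . 1 1 2 2 3 3 . .
Index 5: author = 3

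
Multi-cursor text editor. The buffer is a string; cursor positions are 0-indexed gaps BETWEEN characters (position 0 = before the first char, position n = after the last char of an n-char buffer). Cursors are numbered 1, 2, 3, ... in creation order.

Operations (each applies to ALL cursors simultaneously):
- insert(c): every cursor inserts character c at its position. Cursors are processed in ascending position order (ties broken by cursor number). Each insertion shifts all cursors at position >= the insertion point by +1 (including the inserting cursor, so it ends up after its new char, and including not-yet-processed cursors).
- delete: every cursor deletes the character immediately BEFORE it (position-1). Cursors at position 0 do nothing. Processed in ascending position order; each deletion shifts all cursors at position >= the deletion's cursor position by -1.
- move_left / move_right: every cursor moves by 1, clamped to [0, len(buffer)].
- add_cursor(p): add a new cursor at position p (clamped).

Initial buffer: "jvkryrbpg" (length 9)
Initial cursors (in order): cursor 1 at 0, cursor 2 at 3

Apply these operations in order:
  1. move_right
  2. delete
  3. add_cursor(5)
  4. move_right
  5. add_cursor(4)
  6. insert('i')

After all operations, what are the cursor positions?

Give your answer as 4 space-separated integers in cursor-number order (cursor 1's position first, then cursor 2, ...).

After op 1 (move_right): buffer="jvkryrbpg" (len 9), cursors c1@1 c2@4, authorship .........
After op 2 (delete): buffer="vkyrbpg" (len 7), cursors c1@0 c2@2, authorship .......
After op 3 (add_cursor(5)): buffer="vkyrbpg" (len 7), cursors c1@0 c2@2 c3@5, authorship .......
After op 4 (move_right): buffer="vkyrbpg" (len 7), cursors c1@1 c2@3 c3@6, authorship .......
After op 5 (add_cursor(4)): buffer="vkyrbpg" (len 7), cursors c1@1 c2@3 c4@4 c3@6, authorship .......
After op 6 (insert('i')): buffer="vikyiribpig" (len 11), cursors c1@2 c2@5 c4@7 c3@10, authorship .1..2.4..3.

Answer: 2 5 10 7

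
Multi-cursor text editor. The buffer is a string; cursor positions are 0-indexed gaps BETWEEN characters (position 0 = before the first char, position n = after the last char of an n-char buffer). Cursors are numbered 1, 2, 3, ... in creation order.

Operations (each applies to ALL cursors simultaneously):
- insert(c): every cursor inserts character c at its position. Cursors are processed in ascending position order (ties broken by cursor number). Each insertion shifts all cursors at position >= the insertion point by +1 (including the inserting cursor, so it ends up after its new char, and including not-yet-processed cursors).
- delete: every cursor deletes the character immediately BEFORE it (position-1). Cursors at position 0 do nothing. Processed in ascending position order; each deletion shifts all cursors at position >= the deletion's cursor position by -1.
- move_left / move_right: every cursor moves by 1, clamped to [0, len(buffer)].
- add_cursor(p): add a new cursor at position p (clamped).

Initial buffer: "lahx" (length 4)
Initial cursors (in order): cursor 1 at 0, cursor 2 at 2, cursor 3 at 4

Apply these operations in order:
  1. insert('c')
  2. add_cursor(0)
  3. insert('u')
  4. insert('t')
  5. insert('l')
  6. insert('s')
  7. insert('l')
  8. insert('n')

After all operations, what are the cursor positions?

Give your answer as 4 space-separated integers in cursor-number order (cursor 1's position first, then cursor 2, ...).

After op 1 (insert('c')): buffer="clachxc" (len 7), cursors c1@1 c2@4 c3@7, authorship 1..2..3
After op 2 (add_cursor(0)): buffer="clachxc" (len 7), cursors c4@0 c1@1 c2@4 c3@7, authorship 1..2..3
After op 3 (insert('u')): buffer="uculacuhxcu" (len 11), cursors c4@1 c1@3 c2@7 c3@11, authorship 411..22..33
After op 4 (insert('t')): buffer="utcutlacuthxcut" (len 15), cursors c4@2 c1@5 c2@10 c3@15, authorship 44111..222..333
After op 5 (insert('l')): buffer="utlcutllacutlhxcutl" (len 19), cursors c4@3 c1@7 c2@13 c3@19, authorship 4441111..2222..3333
After op 6 (insert('s')): buffer="utlscutlslacutlshxcutls" (len 23), cursors c4@4 c1@9 c2@16 c3@23, authorship 444411111..22222..33333
After op 7 (insert('l')): buffer="utlslcutlsllacutlslhxcutlsl" (len 27), cursors c4@5 c1@11 c2@19 c3@27, authorship 44444111111..222222..333333
After op 8 (insert('n')): buffer="utlslncutlslnlacutlslnhxcutlsln" (len 31), cursors c4@6 c1@13 c2@22 c3@31, authorship 4444441111111..2222222..3333333

Answer: 13 22 31 6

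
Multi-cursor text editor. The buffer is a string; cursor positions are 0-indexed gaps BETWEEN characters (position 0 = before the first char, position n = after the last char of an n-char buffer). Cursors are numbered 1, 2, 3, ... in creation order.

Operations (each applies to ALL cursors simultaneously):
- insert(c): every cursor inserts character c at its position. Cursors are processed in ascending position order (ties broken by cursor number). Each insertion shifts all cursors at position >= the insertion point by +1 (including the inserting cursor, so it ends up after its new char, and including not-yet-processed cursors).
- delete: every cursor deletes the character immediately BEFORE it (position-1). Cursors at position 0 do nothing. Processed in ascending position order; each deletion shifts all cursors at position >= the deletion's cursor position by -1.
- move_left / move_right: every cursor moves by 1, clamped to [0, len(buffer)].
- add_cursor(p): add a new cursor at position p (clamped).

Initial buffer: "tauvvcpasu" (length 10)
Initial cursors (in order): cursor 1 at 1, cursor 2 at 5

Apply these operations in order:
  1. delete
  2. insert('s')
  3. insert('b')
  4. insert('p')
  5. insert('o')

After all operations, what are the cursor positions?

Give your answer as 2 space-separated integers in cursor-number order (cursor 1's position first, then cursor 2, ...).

After op 1 (delete): buffer="auvcpasu" (len 8), cursors c1@0 c2@3, authorship ........
After op 2 (insert('s')): buffer="sauvscpasu" (len 10), cursors c1@1 c2@5, authorship 1...2.....
After op 3 (insert('b')): buffer="sbauvsbcpasu" (len 12), cursors c1@2 c2@7, authorship 11...22.....
After op 4 (insert('p')): buffer="sbpauvsbpcpasu" (len 14), cursors c1@3 c2@9, authorship 111...222.....
After op 5 (insert('o')): buffer="sbpoauvsbpocpasu" (len 16), cursors c1@4 c2@11, authorship 1111...2222.....

Answer: 4 11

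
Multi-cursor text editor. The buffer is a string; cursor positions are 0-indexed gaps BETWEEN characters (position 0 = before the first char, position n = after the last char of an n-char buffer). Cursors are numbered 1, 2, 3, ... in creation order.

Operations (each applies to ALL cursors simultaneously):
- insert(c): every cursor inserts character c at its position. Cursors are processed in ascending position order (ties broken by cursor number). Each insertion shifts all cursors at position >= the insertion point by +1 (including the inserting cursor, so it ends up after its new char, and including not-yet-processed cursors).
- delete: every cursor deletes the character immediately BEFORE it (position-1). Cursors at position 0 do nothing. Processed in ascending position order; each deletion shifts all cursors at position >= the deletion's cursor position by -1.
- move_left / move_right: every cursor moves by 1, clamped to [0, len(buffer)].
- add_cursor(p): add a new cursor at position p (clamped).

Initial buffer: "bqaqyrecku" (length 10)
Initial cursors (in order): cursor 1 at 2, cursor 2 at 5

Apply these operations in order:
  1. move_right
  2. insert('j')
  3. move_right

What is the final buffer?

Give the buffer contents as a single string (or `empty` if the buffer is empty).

After op 1 (move_right): buffer="bqaqyrecku" (len 10), cursors c1@3 c2@6, authorship ..........
After op 2 (insert('j')): buffer="bqajqyrjecku" (len 12), cursors c1@4 c2@8, authorship ...1...2....
After op 3 (move_right): buffer="bqajqyrjecku" (len 12), cursors c1@5 c2@9, authorship ...1...2....

Answer: bqajqyrjecku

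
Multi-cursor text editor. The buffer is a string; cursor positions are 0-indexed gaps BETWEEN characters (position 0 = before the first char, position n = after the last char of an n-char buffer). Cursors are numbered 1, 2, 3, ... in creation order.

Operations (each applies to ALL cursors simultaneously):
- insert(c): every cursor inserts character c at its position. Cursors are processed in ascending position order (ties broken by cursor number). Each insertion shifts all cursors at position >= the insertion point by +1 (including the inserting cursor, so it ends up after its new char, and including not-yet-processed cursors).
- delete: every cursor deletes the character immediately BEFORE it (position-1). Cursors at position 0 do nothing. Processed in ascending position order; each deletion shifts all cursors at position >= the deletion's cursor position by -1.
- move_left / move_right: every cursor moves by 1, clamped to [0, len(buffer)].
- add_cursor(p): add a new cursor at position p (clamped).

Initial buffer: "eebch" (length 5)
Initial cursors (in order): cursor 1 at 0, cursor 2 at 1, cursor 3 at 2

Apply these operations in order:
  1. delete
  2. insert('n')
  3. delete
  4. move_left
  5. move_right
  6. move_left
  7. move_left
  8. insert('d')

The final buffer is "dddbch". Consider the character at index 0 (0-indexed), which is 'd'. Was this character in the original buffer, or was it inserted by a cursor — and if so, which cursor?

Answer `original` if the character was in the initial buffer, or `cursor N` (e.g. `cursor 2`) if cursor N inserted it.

After op 1 (delete): buffer="bch" (len 3), cursors c1@0 c2@0 c3@0, authorship ...
After op 2 (insert('n')): buffer="nnnbch" (len 6), cursors c1@3 c2@3 c3@3, authorship 123...
After op 3 (delete): buffer="bch" (len 3), cursors c1@0 c2@0 c3@0, authorship ...
After op 4 (move_left): buffer="bch" (len 3), cursors c1@0 c2@0 c3@0, authorship ...
After op 5 (move_right): buffer="bch" (len 3), cursors c1@1 c2@1 c3@1, authorship ...
After op 6 (move_left): buffer="bch" (len 3), cursors c1@0 c2@0 c3@0, authorship ...
After op 7 (move_left): buffer="bch" (len 3), cursors c1@0 c2@0 c3@0, authorship ...
After op 8 (insert('d')): buffer="dddbch" (len 6), cursors c1@3 c2@3 c3@3, authorship 123...
Authorship (.=original, N=cursor N): 1 2 3 . . .
Index 0: author = 1

Answer: cursor 1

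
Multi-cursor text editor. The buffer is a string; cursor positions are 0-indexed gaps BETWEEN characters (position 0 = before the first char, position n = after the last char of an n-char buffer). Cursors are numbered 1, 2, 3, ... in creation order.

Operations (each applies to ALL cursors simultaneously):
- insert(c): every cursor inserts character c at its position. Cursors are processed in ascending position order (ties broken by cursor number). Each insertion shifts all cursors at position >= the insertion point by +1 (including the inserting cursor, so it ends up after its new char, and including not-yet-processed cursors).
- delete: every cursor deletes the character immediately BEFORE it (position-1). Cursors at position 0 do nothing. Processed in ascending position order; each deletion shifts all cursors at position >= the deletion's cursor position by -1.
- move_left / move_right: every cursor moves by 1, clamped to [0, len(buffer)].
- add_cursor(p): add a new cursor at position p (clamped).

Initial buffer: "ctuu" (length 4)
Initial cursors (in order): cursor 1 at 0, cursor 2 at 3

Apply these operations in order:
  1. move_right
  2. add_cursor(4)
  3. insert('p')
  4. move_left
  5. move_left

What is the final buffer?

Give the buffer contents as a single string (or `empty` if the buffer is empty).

Answer: cptuupp

Derivation:
After op 1 (move_right): buffer="ctuu" (len 4), cursors c1@1 c2@4, authorship ....
After op 2 (add_cursor(4)): buffer="ctuu" (len 4), cursors c1@1 c2@4 c3@4, authorship ....
After op 3 (insert('p')): buffer="cptuupp" (len 7), cursors c1@2 c2@7 c3@7, authorship .1...23
After op 4 (move_left): buffer="cptuupp" (len 7), cursors c1@1 c2@6 c3@6, authorship .1...23
After op 5 (move_left): buffer="cptuupp" (len 7), cursors c1@0 c2@5 c3@5, authorship .1...23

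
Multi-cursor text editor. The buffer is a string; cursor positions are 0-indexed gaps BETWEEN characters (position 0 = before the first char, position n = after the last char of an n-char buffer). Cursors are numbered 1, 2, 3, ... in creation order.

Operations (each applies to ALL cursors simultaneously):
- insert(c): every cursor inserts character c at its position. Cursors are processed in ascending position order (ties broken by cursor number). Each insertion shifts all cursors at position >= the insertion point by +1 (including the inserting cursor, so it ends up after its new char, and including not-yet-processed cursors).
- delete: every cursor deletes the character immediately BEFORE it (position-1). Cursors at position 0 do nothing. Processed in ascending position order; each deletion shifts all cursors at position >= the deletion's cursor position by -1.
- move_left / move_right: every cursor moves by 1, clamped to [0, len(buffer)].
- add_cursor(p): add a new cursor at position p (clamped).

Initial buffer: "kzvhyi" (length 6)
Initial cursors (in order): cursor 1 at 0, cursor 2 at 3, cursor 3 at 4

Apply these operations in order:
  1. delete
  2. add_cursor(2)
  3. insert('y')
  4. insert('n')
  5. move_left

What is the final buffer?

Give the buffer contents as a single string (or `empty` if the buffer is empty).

After op 1 (delete): buffer="kzyi" (len 4), cursors c1@0 c2@2 c3@2, authorship ....
After op 2 (add_cursor(2)): buffer="kzyi" (len 4), cursors c1@0 c2@2 c3@2 c4@2, authorship ....
After op 3 (insert('y')): buffer="ykzyyyyi" (len 8), cursors c1@1 c2@6 c3@6 c4@6, authorship 1..234..
After op 4 (insert('n')): buffer="ynkzyyynnnyi" (len 12), cursors c1@2 c2@10 c3@10 c4@10, authorship 11..234234..
After op 5 (move_left): buffer="ynkzyyynnnyi" (len 12), cursors c1@1 c2@9 c3@9 c4@9, authorship 11..234234..

Answer: ynkzyyynnnyi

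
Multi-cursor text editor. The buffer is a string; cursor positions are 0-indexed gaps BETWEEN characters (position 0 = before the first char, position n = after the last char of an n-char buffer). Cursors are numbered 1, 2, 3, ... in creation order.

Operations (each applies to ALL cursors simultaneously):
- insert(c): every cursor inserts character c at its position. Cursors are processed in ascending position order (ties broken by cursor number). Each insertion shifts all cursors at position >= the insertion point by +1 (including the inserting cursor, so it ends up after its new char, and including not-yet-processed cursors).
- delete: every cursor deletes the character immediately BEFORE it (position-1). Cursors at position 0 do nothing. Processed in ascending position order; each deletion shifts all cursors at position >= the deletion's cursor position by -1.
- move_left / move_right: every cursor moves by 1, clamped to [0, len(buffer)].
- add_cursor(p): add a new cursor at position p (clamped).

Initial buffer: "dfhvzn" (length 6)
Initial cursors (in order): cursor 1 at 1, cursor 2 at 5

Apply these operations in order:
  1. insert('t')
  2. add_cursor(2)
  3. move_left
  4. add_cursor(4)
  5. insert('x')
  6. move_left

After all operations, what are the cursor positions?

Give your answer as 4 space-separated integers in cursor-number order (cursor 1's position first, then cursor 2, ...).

After op 1 (insert('t')): buffer="dtfhvztn" (len 8), cursors c1@2 c2@7, authorship .1....2.
After op 2 (add_cursor(2)): buffer="dtfhvztn" (len 8), cursors c1@2 c3@2 c2@7, authorship .1....2.
After op 3 (move_left): buffer="dtfhvztn" (len 8), cursors c1@1 c3@1 c2@6, authorship .1....2.
After op 4 (add_cursor(4)): buffer="dtfhvztn" (len 8), cursors c1@1 c3@1 c4@4 c2@6, authorship .1....2.
After op 5 (insert('x')): buffer="dxxtfhxvzxtn" (len 12), cursors c1@3 c3@3 c4@7 c2@10, authorship .131..4..22.
After op 6 (move_left): buffer="dxxtfhxvzxtn" (len 12), cursors c1@2 c3@2 c4@6 c2@9, authorship .131..4..22.

Answer: 2 9 2 6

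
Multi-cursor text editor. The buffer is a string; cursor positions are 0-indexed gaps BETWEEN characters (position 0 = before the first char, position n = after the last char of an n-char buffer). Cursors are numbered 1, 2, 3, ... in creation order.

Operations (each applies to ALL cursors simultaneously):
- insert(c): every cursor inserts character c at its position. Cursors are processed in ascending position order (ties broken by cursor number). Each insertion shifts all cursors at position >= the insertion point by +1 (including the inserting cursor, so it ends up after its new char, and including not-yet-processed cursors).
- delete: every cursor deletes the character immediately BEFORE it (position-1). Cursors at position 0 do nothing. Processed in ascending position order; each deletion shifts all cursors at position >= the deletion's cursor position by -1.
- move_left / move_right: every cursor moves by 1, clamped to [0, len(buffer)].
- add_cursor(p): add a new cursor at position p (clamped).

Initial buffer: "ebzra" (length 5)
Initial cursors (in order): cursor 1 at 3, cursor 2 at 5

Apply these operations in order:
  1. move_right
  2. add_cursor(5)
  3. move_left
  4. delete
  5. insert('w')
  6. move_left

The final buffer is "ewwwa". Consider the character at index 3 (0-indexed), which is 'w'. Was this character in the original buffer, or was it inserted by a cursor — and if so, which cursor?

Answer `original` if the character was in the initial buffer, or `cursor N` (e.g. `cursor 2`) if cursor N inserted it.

Answer: cursor 3

Derivation:
After op 1 (move_right): buffer="ebzra" (len 5), cursors c1@4 c2@5, authorship .....
After op 2 (add_cursor(5)): buffer="ebzra" (len 5), cursors c1@4 c2@5 c3@5, authorship .....
After op 3 (move_left): buffer="ebzra" (len 5), cursors c1@3 c2@4 c3@4, authorship .....
After op 4 (delete): buffer="ea" (len 2), cursors c1@1 c2@1 c3@1, authorship ..
After op 5 (insert('w')): buffer="ewwwa" (len 5), cursors c1@4 c2@4 c3@4, authorship .123.
After op 6 (move_left): buffer="ewwwa" (len 5), cursors c1@3 c2@3 c3@3, authorship .123.
Authorship (.=original, N=cursor N): . 1 2 3 .
Index 3: author = 3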